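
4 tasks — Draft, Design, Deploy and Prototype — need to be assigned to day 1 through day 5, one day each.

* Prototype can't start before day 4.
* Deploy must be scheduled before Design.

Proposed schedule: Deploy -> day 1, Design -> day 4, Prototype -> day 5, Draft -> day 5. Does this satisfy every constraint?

Deploy must be scheduled before Design — holds.
Prototype can't start before day 4 — holds.

Yes, all constraints hold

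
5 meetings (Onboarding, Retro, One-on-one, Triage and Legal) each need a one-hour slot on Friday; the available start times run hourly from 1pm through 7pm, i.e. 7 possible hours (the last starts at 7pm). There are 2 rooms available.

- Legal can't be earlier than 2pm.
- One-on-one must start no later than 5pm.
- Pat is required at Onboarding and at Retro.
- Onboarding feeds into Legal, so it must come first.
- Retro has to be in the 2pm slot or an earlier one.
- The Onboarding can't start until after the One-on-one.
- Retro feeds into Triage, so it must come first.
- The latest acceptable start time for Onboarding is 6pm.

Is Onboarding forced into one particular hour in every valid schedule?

No

Onboarding can be 2pm (e.g. Onboarding in 2pm; Legal in 3pm; Triage in 2pm; One-on-one in 1pm; Retro in 1pm) or 3pm (e.g. One-on-one=1pm, Triage=2pm, Retro=1pm, Legal=4pm, Onboarding=3pm).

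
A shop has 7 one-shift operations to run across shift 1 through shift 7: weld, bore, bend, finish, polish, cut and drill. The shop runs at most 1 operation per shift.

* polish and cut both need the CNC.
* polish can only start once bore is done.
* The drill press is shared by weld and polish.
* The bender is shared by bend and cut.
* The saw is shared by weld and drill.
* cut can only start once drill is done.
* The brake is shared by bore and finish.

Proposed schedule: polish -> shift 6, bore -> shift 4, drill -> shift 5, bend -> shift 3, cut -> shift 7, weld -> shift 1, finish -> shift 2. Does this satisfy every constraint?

Yes

The brake is shared by bore and finish — holds.
The saw is shared by weld and drill — holds.
The bender is shared by bend and cut — holds.
The drill press is shared by weld and polish — holds.
cut can only start once drill is done — holds.
The shop runs at most 1 operation per shift — holds.
polish can only start once bore is done — holds.
polish and cut both need the CNC — holds.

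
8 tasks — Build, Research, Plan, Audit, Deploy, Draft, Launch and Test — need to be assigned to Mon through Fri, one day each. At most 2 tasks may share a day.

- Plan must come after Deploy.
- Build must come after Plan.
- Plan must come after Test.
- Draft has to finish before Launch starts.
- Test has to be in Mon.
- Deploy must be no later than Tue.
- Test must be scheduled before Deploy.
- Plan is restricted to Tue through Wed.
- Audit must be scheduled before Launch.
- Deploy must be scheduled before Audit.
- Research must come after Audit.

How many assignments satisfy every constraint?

17

Splitting on Build: it can be Thu (10), Fri (7). Listing each branch's schedules as (Research, Plan, Audit, Deploy, Draft, Launch, Test):
Build=Thu: (Thu,Wed,Wed,Tue,Mon,Fri,Mon) (Thu,Wed,Wed,Tue,Tue,Fri,Mon) (Fri,Wed,Wed,Tue,Mon,Thu,Mon) (Fri,Wed,Wed,Tue,Mon,Fri,Mon) (Fri,Wed,Wed,Tue,Tue,Thu,Mon) (Fri,Wed,Wed,Tue,Tue,Fri,Mon) (Fri,Wed,Wed,Tue,Thu,Fri,Mon) (Fri,Wed,Thu,Tue,Mon,Fri,Mon) (Fri,Wed,Thu,Tue,Tue,Fri,Mon) (Fri,Wed,Thu,Tue,Wed,Fri,Mon) — 10.
Build=Fri: (Thu,Wed,Wed,Tue,Mon,Thu,Mon) (Thu,Wed,Wed,Tue,Mon,Fri,Mon) (Thu,Wed,Wed,Tue,Tue,Thu,Mon) (Thu,Wed,Wed,Tue,Tue,Fri,Mon) (Thu,Wed,Wed,Tue,Thu,Fri,Mon) (Fri,Wed,Wed,Tue,Mon,Thu,Mon) (Fri,Wed,Wed,Tue,Tue,Thu,Mon) — 7.
Summing: 10 + 7 = 17.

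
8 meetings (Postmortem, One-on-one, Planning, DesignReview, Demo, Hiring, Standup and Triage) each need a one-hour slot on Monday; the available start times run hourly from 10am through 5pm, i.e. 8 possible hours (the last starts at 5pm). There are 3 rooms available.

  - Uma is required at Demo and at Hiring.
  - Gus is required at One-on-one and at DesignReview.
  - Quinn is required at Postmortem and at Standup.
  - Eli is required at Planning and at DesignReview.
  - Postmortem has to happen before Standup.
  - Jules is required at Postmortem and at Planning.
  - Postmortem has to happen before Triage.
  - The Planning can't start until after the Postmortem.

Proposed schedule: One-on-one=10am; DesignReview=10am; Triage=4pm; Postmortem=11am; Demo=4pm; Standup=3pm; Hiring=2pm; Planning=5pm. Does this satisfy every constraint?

Eli is required at Planning and at DesignReview — holds.
There are 3 rooms available — holds.
Postmortem has to happen before Standup — holds.
Gus is required at One-on-one and at DesignReview — violated.
Quinn is required at Postmortem and at Standup — holds.
Uma is required at Demo and at Hiring — holds.
Jules is required at Postmortem and at Planning — holds.
The Planning can't start until after the Postmortem — holds.
Postmortem has to happen before Triage — holds.

No — it violates: Gus is required at One-on-one and at DesignReview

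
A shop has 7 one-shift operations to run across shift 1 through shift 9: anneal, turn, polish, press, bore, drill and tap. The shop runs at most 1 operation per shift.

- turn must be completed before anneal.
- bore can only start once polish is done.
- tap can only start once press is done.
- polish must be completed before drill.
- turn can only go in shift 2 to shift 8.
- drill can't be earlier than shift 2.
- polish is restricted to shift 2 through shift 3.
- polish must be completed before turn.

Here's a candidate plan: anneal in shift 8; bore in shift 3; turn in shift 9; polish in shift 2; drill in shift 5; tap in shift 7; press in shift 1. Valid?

polish is restricted to shift 2 through shift 3 — holds.
bore can only start once polish is done — holds.
The shop runs at most 1 operation per shift — holds.
turn must be completed before anneal — violated.
polish must be completed before turn — holds.
polish must be completed before drill — holds.
tap can only start once press is done — holds.
drill can't be earlier than shift 2 — holds.
turn can only go in shift 2 to shift 8 — violated.

Invalid. turn must be completed before anneal.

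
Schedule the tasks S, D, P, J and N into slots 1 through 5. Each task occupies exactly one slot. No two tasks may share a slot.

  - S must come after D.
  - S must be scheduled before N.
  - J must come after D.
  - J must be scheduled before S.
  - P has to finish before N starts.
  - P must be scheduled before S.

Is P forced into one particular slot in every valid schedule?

P can be 1 (e.g. J in 3; P in 1; D in 2; N in 5; S in 4) or 2 (e.g. J -> 3; D -> 1; P -> 2; N -> 5; S -> 4).

No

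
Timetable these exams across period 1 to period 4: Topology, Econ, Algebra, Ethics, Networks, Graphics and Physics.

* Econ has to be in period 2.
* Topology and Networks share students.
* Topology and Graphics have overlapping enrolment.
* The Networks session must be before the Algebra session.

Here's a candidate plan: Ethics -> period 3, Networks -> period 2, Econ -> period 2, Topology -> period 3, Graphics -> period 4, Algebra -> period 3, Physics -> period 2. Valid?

Valid

Econ has to be in period 2 — holds.
The Networks session must be before the Algebra session — holds.
Topology and Graphics have overlapping enrolment — holds.
Topology and Networks share students — holds.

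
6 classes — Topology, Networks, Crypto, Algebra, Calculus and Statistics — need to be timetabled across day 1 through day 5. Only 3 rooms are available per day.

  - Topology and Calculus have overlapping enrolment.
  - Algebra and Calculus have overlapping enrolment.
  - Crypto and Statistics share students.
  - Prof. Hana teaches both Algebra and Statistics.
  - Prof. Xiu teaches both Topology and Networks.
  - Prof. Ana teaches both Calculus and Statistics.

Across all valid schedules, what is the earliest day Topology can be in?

Topology at day 1 is achievable: Topology=day 1; Crypto=day 1; Statistics=day 3; Algebra=day 1; Networks=day 2; Calculus=day 2.

day 1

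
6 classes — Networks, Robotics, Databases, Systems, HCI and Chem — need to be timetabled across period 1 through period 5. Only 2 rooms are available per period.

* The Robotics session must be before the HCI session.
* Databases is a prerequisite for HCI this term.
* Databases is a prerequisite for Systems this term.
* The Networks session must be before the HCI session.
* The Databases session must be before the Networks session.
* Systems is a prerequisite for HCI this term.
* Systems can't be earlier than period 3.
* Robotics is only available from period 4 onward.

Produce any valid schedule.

Chem in period 1, Databases in period 1, Systems in period 3, HCI in period 5, Networks in period 2, Robotics in period 4

Checking: Systems(period 3) before HCI(period 5); Databases(period 1) before Systems(period 3); Networks(period 2) before HCI(period 5); Databases(period 1) before HCI(period 5); Databases(period 1) before Networks(period 2); Robotics(period 4) before HCI(period 5); Systems=period 3 in [period 3,period 5]; Robotics=period 4 in [period 4,period 5]; max 2 per period (cap 2).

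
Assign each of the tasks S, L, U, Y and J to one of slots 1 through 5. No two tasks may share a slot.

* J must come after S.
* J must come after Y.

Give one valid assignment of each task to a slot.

J=3, U=5, Y=2, S=1, L=4

Checking: Y(2) before J(3); S(1) before J(3); max 1 per slot (cap 1).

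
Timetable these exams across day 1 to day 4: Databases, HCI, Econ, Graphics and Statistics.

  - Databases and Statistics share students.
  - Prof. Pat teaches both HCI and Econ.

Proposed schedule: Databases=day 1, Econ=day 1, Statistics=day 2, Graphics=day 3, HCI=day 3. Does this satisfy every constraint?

Valid

Prof. Pat teaches both HCI and Econ — holds.
Databases and Statistics share students — holds.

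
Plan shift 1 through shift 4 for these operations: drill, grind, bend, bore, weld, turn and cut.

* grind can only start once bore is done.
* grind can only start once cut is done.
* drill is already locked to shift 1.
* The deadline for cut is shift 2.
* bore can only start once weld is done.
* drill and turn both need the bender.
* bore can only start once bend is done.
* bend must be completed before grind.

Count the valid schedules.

36

Splitting on grind: it can be shift 3 (6), shift 4 (30). Listing each branch's schedules as (drill, bend, bore, weld, turn, cut) by shift number:
grind=shift 3: (1,1,2,1,2,1) (1,1,2,1,2,2) (1,1,2,1,3,1) (1,1,2,1,3,2) (1,1,2,1,4,1) (1,1,2,1,4,2) — 6.
grind=shift 4: (1,1,2,1,2,1) (1,1,2,1,2,2) (1,1,2,1,3,1) (1,1,2,1,3,2) (1,1,2,1,4,1) (1,1,2,1,4,2) (1,1,3,1,2,1) (1,1,3,1,2,2) (1,1,3,1,3,1) (1,1,3,1,3,2) (1,1,3,1,4,1) (1,1,3,1,4,2) (1,1,3,2,2,1) (1,1,3,2,2,2) (1,1,3,2,3,1) (1,1,3,2,3,2) (1,1,3,2,4,1) (1,1,3,2,4,2) (1,2,3,1,2,1) (1,2,3,1,2,2) (1,2,3,1,3,1) (1,2,3,1,3,2) (1,2,3,1,4,1) (1,2,3,1,4,2) (1,2,3,2,2,1) (1,2,3,2,2,2) (1,2,3,2,3,1) (1,2,3,2,3,2) (1,2,3,2,4,1) (1,2,3,2,4,2) — 30.
Summing: 6 + 30 = 36.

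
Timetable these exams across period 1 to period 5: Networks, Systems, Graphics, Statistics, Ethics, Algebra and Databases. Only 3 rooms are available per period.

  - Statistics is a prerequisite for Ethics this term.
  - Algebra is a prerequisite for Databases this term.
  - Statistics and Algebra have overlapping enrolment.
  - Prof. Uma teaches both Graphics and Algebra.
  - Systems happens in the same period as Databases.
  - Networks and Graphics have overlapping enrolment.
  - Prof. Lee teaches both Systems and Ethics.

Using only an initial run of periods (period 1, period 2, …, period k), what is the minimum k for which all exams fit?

3

The precedence chain requires at least 2 distinct periods.
With at most 3 per period and 7 exams, at least 3 periods are needed.
3 works (last occupied period: period 3): for example Systems -> period 3; Graphics -> period 3; Databases -> period 3; Networks -> period 1; Statistics -> period 1; Ethics -> period 2; Algebra -> period 2.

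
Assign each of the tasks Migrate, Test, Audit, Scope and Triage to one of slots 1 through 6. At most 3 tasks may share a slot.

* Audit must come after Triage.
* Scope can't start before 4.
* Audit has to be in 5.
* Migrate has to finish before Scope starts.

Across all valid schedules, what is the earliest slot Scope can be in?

Scope is available from 4.
Scope at 4 is achievable: Triage -> 1, Scope -> 4, Test -> 1, Audit -> 5, Migrate -> 1.

4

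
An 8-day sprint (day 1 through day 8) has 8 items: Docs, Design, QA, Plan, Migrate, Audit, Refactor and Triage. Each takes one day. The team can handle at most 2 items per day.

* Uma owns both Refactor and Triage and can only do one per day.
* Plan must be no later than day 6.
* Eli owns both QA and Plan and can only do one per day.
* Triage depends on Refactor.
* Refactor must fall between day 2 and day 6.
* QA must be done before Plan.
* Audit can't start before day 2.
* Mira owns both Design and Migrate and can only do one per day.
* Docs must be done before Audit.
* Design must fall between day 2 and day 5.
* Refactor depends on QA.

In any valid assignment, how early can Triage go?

Precedence pushes Triage to at least day 3.
Triage at day 3 is achievable: QA -> day 1, Refactor -> day 2, Triage -> day 3, Plan -> day 3, Audit -> day 4, Design -> day 2, Migrate -> day 4, Docs -> day 1.

day 3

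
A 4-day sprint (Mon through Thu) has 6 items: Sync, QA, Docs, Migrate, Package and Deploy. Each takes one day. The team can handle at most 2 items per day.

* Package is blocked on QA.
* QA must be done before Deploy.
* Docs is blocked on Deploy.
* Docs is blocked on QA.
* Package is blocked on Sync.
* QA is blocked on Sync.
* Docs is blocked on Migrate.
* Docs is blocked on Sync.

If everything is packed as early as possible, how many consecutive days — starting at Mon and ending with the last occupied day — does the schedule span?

The precedence chain requires at least 4 distinct days.
With at most 2 per day and 6 tasks, at least 3 days are needed.
4 works (last occupied day: Thu): for example Deploy in Wed; Package in Wed; QA in Tue; Sync in Mon; Migrate in Mon; Docs in Thu.

4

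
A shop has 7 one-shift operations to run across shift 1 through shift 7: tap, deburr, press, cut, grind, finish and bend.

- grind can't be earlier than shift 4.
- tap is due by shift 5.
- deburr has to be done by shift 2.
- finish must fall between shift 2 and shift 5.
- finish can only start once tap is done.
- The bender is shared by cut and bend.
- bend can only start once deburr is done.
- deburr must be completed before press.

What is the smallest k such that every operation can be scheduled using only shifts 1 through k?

The precedence chain requires at least 2 distinct shifts.
grind can't be placed before shift 4, so the schedule must run through at least shift 4.
4 works (last occupied shift: shift 4): for example tap=shift 1; deburr=shift 1; cut=shift 1; finish=shift 2; grind=shift 4; bend=shift 2; press=shift 2.

4 shifts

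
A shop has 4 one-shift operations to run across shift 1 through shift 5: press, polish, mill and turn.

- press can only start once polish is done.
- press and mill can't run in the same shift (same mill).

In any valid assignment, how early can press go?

shift 2

Precedence pushes press to at least shift 2.
press at shift 2 is achievable: mill -> shift 1; press -> shift 2; turn -> shift 1; polish -> shift 1.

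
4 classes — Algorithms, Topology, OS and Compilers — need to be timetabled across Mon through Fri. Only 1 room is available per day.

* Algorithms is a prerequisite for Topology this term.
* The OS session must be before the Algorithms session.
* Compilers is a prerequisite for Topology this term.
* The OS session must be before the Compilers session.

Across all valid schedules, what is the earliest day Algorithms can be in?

Tue

Precedence pushes Algorithms to at least Tue; downstream work caps Algorithms at Thu.
Algorithms at Tue is achievable: Compilers -> Wed; Topology -> Thu; Algorithms -> Tue; OS -> Mon.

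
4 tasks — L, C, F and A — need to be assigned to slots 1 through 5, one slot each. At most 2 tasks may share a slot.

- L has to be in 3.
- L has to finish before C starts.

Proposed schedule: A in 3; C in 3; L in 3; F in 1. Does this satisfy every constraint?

No — it violates: At most 2 tasks may share a slot

L has to be in 3 — holds.
At most 2 tasks may share a slot — violated.
L has to finish before C starts — violated.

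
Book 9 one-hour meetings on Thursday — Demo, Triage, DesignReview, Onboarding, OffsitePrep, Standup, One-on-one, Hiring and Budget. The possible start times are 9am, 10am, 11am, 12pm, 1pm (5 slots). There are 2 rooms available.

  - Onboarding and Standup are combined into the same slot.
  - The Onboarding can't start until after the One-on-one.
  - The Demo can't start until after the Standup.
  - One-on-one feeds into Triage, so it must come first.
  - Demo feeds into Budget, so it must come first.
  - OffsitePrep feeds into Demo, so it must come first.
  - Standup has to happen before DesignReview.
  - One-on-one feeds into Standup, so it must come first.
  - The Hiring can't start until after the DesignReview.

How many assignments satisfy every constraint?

20

Splitting on Demo: it can be 11am (10), 12pm (10). Listing each branch's schedules as (Triage, DesignReview, Onboarding, OffsitePrep, Standup, One-on-one, Hiring, Budget):
Demo=11am: (11am,12pm,10am,9am,10am,9am,1pm,12pm) (11am,12pm,10am,9am,10am,9am,1pm,1pm) (12pm,11am,10am,9am,10am,9am,12pm,1pm) (12pm,11am,10am,9am,10am,9am,1pm,12pm) (12pm,11am,10am,9am,10am,9am,1pm,1pm) (12pm,12pm,10am,9am,10am,9am,1pm,1pm) (1pm,11am,10am,9am,10am,9am,12pm,12pm) (1pm,11am,10am,9am,10am,9am,12pm,1pm) (1pm,11am,10am,9am,10am,9am,1pm,12pm) (1pm,12pm,10am,9am,10am,9am,1pm,12pm) — 10.
Demo=12pm: (10am,12pm,11am,9am,11am,9am,1pm,1pm) (10am,12pm,11am,10am,11am,9am,1pm,1pm) (11am,11am,10am,9am,10am,9am,12pm,1pm) (11am,11am,10am,9am,10am,9am,1pm,1pm) (11am,12pm,10am,9am,10am,9am,1pm,1pm) (11am,12pm,10am,11am,10am,9am,1pm,1pm) (12pm,11am,10am,9am,10am,9am,1pm,1pm) (12pm,11am,10am,11am,10am,9am,1pm,1pm) (1pm,11am,10am,9am,10am,9am,12pm,1pm) (1pm,11am,10am,11am,10am,9am,12pm,1pm) — 10.
Summing: 10 + 10 = 20.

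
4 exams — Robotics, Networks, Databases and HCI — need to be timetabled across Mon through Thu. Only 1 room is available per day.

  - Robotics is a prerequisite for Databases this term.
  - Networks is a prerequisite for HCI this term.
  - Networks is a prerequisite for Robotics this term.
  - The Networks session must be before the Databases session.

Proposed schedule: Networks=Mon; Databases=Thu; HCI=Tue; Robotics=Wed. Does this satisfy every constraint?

Valid

Only 1 room is available per day — holds.
The Networks session must be before the Databases session — holds.
Networks is a prerequisite for HCI this term — holds.
Robotics is a prerequisite for Databases this term — holds.
Networks is a prerequisite for Robotics this term — holds.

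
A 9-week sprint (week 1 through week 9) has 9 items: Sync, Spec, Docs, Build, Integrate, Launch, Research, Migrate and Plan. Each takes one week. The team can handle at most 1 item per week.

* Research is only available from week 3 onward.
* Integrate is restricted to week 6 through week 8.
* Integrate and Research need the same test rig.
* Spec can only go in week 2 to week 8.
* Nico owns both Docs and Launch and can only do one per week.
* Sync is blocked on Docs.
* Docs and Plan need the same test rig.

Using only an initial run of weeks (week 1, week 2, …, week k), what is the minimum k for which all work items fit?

The precedence chain requires at least 2 distinct weeks.
With at most 1 per week and 9 work items, at least 9 weeks are needed.
Integrate can't be placed before week 6, so the schedule must run through at least week 6.
9 works (last occupied week: week 9): for example Plan -> week 9; Launch -> week 7; Spec -> week 2; Docs -> week 1; Sync -> week 4; Research -> week 3; Integrate -> week 6; Build -> week 5; Migrate -> week 8.

9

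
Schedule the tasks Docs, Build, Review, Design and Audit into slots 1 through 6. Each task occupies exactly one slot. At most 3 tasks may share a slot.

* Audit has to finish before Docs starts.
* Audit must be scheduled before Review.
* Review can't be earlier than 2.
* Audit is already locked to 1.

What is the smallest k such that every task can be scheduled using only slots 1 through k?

The precedence chain requires at least 2 distinct slots.
With at most 3 per slot and 5 tasks, at least 2 slots are needed.
2 works (last occupied slot: 2): for example Review -> 2; Design -> 1; Audit -> 1; Build -> 1; Docs -> 2.

2 slots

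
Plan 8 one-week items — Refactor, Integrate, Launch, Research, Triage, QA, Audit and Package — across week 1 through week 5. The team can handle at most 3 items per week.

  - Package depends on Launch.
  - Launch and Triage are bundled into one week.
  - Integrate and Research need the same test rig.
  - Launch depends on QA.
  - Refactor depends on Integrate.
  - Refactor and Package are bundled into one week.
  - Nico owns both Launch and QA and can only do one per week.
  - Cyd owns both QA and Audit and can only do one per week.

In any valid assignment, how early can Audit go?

Audit at week 1 is achievable: Launch=week 3, Package=week 4, QA=week 2, Audit=week 1, Triage=week 3, Research=week 2, Refactor=week 4, Integrate=week 1.

week 1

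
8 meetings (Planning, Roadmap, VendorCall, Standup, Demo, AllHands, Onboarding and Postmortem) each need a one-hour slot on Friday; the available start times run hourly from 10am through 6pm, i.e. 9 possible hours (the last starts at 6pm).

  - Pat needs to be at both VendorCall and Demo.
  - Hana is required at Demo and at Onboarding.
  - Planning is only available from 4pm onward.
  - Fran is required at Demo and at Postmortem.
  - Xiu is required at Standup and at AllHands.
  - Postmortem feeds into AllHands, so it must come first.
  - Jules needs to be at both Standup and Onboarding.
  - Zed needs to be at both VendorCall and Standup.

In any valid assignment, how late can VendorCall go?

VendorCall at 6pm is achievable: Planning in 4pm, Standup in 10am, Roadmap in 10am, VendorCall in 6pm, Onboarding in 12pm, Demo in 11am, AllHands in 11am, Postmortem in 10am.

6pm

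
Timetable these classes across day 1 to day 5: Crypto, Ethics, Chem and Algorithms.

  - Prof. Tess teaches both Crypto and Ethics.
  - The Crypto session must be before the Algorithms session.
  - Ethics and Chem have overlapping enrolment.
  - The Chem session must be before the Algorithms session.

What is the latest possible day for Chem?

day 4

Downstream work caps Chem at day 4.
Chem at day 4 is achievable: Algorithms -> day 5; Chem -> day 4; Crypto -> day 1; Ethics -> day 2.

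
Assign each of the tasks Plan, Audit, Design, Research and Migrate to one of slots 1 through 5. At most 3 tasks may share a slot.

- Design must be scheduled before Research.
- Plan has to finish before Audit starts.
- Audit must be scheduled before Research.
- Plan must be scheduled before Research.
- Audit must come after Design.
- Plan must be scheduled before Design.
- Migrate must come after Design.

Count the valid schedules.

13

Splitting on Plan: it can be 1 (11), 2 (2). Listing each branch's schedules as (Audit, Design, Research, Migrate):
Plan=1: (3,2,4,3) (3,2,4,4) (3,2,4,5) (3,2,5,3) (3,2,5,4) (3,2,5,5) (4,2,5,3) (4,2,5,4) (4,2,5,5) (4,3,5,4) (4,3,5,5) — 11.
Plan=2: (4,3,5,4) (4,3,5,5) — 2.
Summing: 11 + 2 = 13.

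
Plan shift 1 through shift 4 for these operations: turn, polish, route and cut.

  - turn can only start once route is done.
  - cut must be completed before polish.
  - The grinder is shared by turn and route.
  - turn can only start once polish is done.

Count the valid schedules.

11

Splitting on turn: it can be shift 3 (2), shift 4 (9). Listing each branch's schedules as (polish, route, cut) by shift number:
turn=shift 3: (2,1,1) (2,2,1) — 2.
turn=shift 4: (2,1,1) (2,2,1) (2,3,1) (3,1,1) (3,1,2) (3,2,1) (3,2,2) (3,3,1) (3,3,2) — 9.
Summing: 2 + 9 = 11.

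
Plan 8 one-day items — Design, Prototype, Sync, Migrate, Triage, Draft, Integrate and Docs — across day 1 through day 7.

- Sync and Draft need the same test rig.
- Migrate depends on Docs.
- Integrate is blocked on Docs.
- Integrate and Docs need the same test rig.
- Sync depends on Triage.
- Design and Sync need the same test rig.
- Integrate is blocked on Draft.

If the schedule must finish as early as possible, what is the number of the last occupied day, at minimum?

The precedence chain requires at least 2 distinct days.
2 works (last occupied day: day 2): for example Docs in day 1, Triage in day 1, Prototype in day 1, Migrate in day 2, Draft in day 1, Sync in day 2, Design in day 1, Integrate in day 2.

day 2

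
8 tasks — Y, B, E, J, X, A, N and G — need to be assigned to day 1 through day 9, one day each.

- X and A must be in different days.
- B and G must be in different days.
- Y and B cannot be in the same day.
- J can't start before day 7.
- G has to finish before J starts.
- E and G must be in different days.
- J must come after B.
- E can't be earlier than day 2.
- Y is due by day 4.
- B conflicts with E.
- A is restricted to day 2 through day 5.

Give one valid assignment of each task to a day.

N=day 1; X=day 1; G=day 1; A=day 2; J=day 7; E=day 2; Y=day 1; B=day 3

Checking: G(day 1) before J(day 7); B(day 3) before J(day 7); B(day 3) != G(day 1); Y(day 1) != B(day 3); B(day 3) != E(day 2); X(day 1) != A(day 2); E(day 2) != G(day 1); E=day 2 in [day 2,day 9]; Y=day 1 in [day 1,day 4]; J=day 7 in [day 7,day 9]; A=day 2 in [day 2,day 5].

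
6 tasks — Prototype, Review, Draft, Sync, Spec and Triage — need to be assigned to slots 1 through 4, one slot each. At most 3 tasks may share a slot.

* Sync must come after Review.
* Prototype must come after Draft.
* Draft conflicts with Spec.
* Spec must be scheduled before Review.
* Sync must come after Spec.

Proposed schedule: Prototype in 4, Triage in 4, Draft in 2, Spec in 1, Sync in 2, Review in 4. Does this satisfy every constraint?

No — it violates: Sync must come after Review

Draft conflicts with Spec — holds.
At most 3 tasks may share a slot — holds.
Prototype must come after Draft — holds.
Sync must come after Review — violated.
Spec must be scheduled before Review — holds.
Sync must come after Spec — holds.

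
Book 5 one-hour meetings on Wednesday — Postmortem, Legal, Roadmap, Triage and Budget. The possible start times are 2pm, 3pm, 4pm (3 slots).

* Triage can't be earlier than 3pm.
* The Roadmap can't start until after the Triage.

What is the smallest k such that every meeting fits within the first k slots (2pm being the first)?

The precedence chain requires at least 2 distinct slots.
Propagating the time windows through the other constraints, Roadmap can't land before 4pm — that is slot 3 counting from 2pm — so the schedule must run through at least 3 slots.
3 works (last occupied slot: 4pm): for example Roadmap -> 4pm; Triage -> 3pm; Legal -> 2pm; Postmortem -> 2pm; Budget -> 2pm.

3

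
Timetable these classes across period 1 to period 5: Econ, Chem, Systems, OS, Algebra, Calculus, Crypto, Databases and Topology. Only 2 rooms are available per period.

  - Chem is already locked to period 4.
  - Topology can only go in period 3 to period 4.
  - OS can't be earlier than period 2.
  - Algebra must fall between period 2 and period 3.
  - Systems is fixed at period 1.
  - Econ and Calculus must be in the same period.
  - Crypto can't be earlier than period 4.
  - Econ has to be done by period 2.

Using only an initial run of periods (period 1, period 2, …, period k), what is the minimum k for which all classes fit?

5

With at most 2 per period and 9 classes, at least 5 periods are needed.
Chem can't be placed before period 4, so the schedule must run through at least period 4.
5 works (last occupied period: period 5): for example Topology -> period 3; Calculus -> period 2; Systems -> period 1; Algebra -> period 3; Econ -> period 2; OS -> period 5; Databases -> period 1; Crypto -> period 4; Chem -> period 4.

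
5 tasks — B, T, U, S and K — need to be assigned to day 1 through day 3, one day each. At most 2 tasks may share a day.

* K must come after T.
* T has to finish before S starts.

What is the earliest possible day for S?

Precedence pushes S to at least day 2.
S at day 2 is achievable: U -> day 3, B -> day 1, T -> day 1, S -> day 2, K -> day 2.

day 2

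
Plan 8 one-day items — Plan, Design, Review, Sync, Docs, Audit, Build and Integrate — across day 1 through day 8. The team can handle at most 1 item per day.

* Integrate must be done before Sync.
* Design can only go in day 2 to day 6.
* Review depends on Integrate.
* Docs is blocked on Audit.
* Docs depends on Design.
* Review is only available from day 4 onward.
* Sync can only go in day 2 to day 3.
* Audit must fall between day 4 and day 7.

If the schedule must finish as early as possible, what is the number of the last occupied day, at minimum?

The precedence chain requires at least 2 distinct days.
With at most 1 per day and 8 work items, at least 8 days are needed.
Propagating the time windows through the other constraints, Docs can't land before day 5, so the schedule must run through at least day 5.
8 works (last occupied day: day 8): for example Build -> day 8, Design -> day 3, Sync -> day 2, Plan -> day 7, Docs -> day 6, Review -> day 5, Audit -> day 4, Integrate -> day 1.

8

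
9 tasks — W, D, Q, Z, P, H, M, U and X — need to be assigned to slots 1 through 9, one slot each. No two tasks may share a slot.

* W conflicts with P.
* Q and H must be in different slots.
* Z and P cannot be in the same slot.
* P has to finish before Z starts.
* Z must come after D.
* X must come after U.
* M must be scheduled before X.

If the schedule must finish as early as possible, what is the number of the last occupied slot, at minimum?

The precedence chain requires at least 2 distinct slots.
With at most 1 per slot and 9 tasks, at least 9 slots are needed.
9 works (last occupied slot: 9): for example Q -> 8; D -> 1; W -> 7; U -> 5; X -> 6; P -> 2; H -> 9; Z -> 3; M -> 4.

slot 9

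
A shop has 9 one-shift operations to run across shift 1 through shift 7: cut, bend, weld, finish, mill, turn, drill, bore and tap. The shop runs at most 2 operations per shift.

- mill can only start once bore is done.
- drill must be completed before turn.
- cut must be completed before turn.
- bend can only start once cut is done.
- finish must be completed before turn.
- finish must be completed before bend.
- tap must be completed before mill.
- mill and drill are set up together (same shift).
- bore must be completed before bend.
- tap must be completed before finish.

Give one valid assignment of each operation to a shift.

weld=shift 3; drill=shift 4; turn=shift 5; tap=shift 1; bend=shift 3; mill=shift 4; cut=shift 1; finish=shift 2; bore=shift 2

Checking: bore(shift 2) before bend(shift 3); finish(shift 2) before bend(shift 3); tap(shift 1) before mill(shift 4); cut(shift 1) before bend(shift 3); tap(shift 1) before finish(shift 2); cut(shift 1) before turn(shift 5); bore(shift 2) before mill(shift 4); finish(shift 2) before turn(shift 5); drill(shift 4) before turn(shift 5); mill = drill = shift 4; max 2 per shift (cap 2).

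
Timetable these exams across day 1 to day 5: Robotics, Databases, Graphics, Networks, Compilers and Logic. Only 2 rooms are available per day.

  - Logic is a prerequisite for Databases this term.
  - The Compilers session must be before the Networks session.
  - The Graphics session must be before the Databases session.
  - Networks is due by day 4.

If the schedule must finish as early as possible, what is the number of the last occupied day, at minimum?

The precedence chain requires at least 2 distinct days.
With at most 2 per day and 6 exams, at least 3 days are needed.
3 works (last occupied day: day 3): for example Logic in day 1, Robotics in day 3, Networks in day 3, Graphics in day 1, Compilers in day 2, Databases in day 2.

3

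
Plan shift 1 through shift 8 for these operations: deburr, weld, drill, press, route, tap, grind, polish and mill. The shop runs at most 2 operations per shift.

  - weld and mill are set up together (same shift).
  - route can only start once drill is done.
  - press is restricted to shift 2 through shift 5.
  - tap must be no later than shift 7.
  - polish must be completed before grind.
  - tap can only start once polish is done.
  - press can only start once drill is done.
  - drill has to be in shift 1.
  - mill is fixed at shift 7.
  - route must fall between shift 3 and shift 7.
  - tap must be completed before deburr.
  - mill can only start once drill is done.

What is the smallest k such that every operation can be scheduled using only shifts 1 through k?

The precedence chain requires at least 3 distinct shifts.
With at most 2 per shift and 9 operations, at least 5 shifts are needed.
mill can't be placed before shift 7, so the schedule must run through at least shift 7.
7 works (last occupied shift: shift 7): for example route -> shift 3, mill -> shift 7, polish -> shift 1, deburr -> shift 3, tap -> shift 2, grind -> shift 4, drill -> shift 1, press -> shift 2, weld -> shift 7.

7 shifts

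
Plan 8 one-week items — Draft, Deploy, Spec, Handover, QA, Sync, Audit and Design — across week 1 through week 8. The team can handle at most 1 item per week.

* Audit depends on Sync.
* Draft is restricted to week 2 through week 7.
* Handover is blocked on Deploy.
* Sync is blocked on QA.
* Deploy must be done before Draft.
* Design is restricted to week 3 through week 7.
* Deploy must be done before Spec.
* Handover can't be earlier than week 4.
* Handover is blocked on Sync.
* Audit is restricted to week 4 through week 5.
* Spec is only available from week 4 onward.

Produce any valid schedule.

Draft -> week 7, Design -> week 6, Handover -> week 5, Sync -> week 3, QA -> week 2, Deploy -> week 1, Spec -> week 8, Audit -> week 4

Checking: Deploy(week 1) before Spec(week 8); Deploy(week 1) before Draft(week 7); Sync(week 3) before Handover(week 5); Deploy(week 1) before Handover(week 5); Sync(week 3) before Audit(week 4); QA(week 2) before Sync(week 3); Handover=week 5 in [week 4,week 8]; Design=week 6 in [week 3,week 7]; Audit=week 4 in [week 4,week 5]; Draft=week 7 in [week 2,week 7]; Spec=week 8 in [week 4,week 8]; max 1 per week (cap 1).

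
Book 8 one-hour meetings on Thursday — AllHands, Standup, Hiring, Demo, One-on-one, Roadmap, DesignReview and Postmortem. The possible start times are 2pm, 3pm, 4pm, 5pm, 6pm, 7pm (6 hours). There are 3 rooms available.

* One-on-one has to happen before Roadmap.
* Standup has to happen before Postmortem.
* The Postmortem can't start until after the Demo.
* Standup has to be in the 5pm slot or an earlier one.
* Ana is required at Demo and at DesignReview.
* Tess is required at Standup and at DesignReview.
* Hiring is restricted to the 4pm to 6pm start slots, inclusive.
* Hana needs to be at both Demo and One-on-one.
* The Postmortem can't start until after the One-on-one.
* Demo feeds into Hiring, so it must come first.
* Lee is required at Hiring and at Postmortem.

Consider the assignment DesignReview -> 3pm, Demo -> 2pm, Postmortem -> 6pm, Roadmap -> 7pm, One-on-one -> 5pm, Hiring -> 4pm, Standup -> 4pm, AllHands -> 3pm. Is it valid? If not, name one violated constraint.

The Postmortem can't start until after the One-on-one — holds.
Ana is required at Demo and at DesignReview — holds.
Standup has to happen before Postmortem — holds.
Lee is required at Hiring and at Postmortem — holds.
Hana needs to be at both Demo and One-on-one — holds.
Tess is required at Standup and at DesignReview — holds.
Hiring is restricted to the 4pm to 6pm start slots, inclusive — holds.
Standup has to be in the 5pm slot or an earlier one — holds.
The Postmortem can't start until after the Demo — holds.
There are 3 rooms available — holds.
Demo feeds into Hiring, so it must come first — holds.
One-on-one has to happen before Roadmap — holds.

Yes, all constraints hold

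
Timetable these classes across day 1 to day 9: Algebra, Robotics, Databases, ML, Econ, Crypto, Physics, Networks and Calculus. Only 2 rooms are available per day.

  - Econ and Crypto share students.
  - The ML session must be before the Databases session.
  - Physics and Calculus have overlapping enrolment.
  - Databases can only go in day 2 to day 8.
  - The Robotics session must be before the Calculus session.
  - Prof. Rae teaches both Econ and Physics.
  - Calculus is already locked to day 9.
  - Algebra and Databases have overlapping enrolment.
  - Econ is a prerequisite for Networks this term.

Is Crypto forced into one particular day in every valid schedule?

Crypto can be day 1 (e.g. Crypto in day 1, Networks in day 4, Databases in day 2, Econ in day 3, Robotics in day 2, Algebra in day 3, ML in day 1, Calculus in day 9, Physics in day 4) or day 2 (e.g. ML in day 1; Robotics in day 1; Networks in day 4; Physics in day 4; Calculus in day 9; Econ in day 3; Databases in day 2; Crypto in day 2; Algebra in day 3).

No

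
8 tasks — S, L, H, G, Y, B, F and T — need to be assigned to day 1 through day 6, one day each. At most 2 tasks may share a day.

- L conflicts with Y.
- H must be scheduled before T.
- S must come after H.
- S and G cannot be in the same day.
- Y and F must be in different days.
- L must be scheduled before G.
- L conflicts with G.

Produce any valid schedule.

B in day 4, S in day 2, L in day 1, H in day 1, F in day 4, G in day 3, Y in day 3, T in day 2

Checking: L(day 1) before G(day 3); H(day 1) before T(day 2); H(day 1) before S(day 2); Y(day 3) != F(day 4); L(day 1) != G(day 3); S(day 2) != G(day 3); L(day 1) != Y(day 3); max 2 per day (cap 2).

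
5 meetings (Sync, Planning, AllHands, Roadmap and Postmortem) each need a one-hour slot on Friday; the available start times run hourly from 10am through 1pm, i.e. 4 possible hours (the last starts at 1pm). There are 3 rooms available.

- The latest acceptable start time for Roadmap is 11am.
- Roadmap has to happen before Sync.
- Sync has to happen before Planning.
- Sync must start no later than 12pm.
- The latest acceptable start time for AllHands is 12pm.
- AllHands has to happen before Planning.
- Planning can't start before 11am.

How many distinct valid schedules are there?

Splitting on Sync: it can be 11am (20), 12pm (24). Listing each branch's schedules as (Planning, AllHands, Roadmap, Postmortem):
Sync=11am: (12pm,10am,10am,10am) (12pm,10am,10am,11am) (12pm,10am,10am,12pm) (12pm,10am,10am,1pm) (12pm,11am,10am,10am) (12pm,11am,10am,11am) (12pm,11am,10am,12pm) (12pm,11am,10am,1pm) (1pm,10am,10am,10am) (1pm,10am,10am,11am) (1pm,10am,10am,12pm) (1pm,10am,10am,1pm) (1pm,11am,10am,10am) (1pm,11am,10am,11am) (1pm,11am,10am,12pm) (1pm,11am,10am,1pm) (1pm,12pm,10am,10am) (1pm,12pm,10am,11am) (1pm,12pm,10am,12pm) (1pm,12pm,10am,1pm) — 20.
Sync=12pm: (1pm,10am,10am,10am) (1pm,10am,10am,11am) (1pm,10am,10am,12pm) (1pm,10am,10am,1pm) (1pm,10am,11am,10am) (1pm,10am,11am,11am) (1pm,10am,11am,12pm) (1pm,10am,11am,1pm) (1pm,11am,10am,10am) (1pm,11am,10am,11am) (1pm,11am,10am,12pm) (1pm,11am,10am,1pm) (1pm,11am,11am,10am) (1pm,11am,11am,11am) (1pm,11am,11am,12pm) (1pm,11am,11am,1pm) (1pm,12pm,10am,10am) (1pm,12pm,10am,11am) (1pm,12pm,10am,12pm) (1pm,12pm,10am,1pm) (1pm,12pm,11am,10am) (1pm,12pm,11am,11am) (1pm,12pm,11am,12pm) (1pm,12pm,11am,1pm) — 24.
Summing: 20 + 24 = 44.

44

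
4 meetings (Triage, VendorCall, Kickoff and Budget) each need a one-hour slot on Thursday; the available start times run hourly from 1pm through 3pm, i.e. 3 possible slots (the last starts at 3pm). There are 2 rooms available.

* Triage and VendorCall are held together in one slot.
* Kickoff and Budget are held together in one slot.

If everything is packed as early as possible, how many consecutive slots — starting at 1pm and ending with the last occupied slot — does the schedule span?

With at most 2 per slot and 4 meetings, at least 2 slots are needed.
2 works (last occupied slot: 2pm): for example Kickoff -> 2pm, Triage -> 1pm, Budget -> 2pm, VendorCall -> 1pm.

2 slots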